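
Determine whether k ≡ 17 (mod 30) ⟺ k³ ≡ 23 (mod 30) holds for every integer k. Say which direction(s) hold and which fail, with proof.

Both directions hold; the statement is true.

(⇒) Suppose k ≡ 17 (mod 30). Write k = 30j + 17. Then (30j + 17)³ = 27000j³ + 45900j² + 26010j + 4913 = 30(900j³ + 1530j² + 867j + 163) + 23, so k³ ≡ 23 (mod 30).

(⇐) Conversely, suppose k³ ≡ 23 (mod 30). The only residue r in {0, …, 29} with r³ ≡ 23 (mod 30) is r = 17, so k ≡ 17 (mod 30).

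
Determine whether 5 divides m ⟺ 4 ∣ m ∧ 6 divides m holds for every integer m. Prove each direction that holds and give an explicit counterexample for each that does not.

Neither direction holds.

(⟹) This fails: take m = 5. Certainly 5 ∣ 5, but 4 ∤ 5.

(⟸) This fails: take m = 12. Both 4 ∣ 12 and 6 ∣ 12, yet 12 is not a multiple of 5 (since 12 = 2·5 + 2), so 5 ∤ 12.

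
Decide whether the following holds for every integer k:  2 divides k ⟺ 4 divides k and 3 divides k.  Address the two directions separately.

(→) This fails: take k = 2. Certainly 2 ∣ 2, but 4 ∤ 2.

(←) Suppose 4 ∣ k and 3 ∣ k. Any common multiple of 4 and 3 is a multiple of their lcm; here gcd(4, 3) = 1, so lcm(4, 3) = 4·3 = 12, so 12 ∣ k. Since 2 ∣ 12, it follows that 2 ∣ k.

Only the converse holds.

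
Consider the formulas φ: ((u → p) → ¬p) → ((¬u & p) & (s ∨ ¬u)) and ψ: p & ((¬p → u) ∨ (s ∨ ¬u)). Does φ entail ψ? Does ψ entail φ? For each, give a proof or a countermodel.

Converse. Assume the antecedent. If u is true, the antecedent forces (u = T, p = T, s = F) or (u = T, p = T, s = T), and the consequent holds there. If u is false, the antecedent forces (u = F, p = T, s = F) or (u = F, p = T, s = T), and the consequent holds there. Either way the consequent holds.

Forward direction. Assume the antecedent. If u is true, the antecedent forces (u = T, p = T, s = F) or (u = T, p = T, s = T), and p & ((¬p → u) ∨ (s ∨ ¬u)) holds there. If u is false, the antecedent forces (u = F, p = T, s = F) or (u = F, p = T, s = T), and p & ((¬p → u) ∨ (s ∨ ¬u)) holds there. Either way p & ((¬p → u) ∨ (s ∨ ¬u)) holds.

Both implications hold.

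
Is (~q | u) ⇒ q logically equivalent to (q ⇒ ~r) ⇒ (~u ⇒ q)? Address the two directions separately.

Forward direction. Assume the antecedent. If r is true, the antecedent forces (r = T, u = F, q = T) or (r = T, u = T, q = T), and (q ⇒ ~r) ⇒ (~u ⇒ q) holds there. If r is false, the antecedent forces (r = F, u = F, q = T) or (r = F, u = T, q = T), and (q ⇒ ~r) ⇒ (~u ⇒ q) holds there. Either way (q ⇒ ~r) ⇒ (~u ⇒ q) holds.

Converse. This fails. Under r = F, u = T, q = F, the left side is false but the right side is true.

Only the forward direction holds.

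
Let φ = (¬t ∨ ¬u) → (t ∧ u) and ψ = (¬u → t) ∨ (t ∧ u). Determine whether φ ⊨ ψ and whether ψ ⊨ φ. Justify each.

(→) Assume the antecedent. If t is true, (¬u → t) ∨ (t ∧ u) reduces to true regardless of the other variables. If t is false, the antecedent cannot hold. Either way (¬u → t) ∨ (t ∧ u) holds.

(←) This fails. Under t = T, u = F, the left side is false but the right side is true.

Only the forward implication holds.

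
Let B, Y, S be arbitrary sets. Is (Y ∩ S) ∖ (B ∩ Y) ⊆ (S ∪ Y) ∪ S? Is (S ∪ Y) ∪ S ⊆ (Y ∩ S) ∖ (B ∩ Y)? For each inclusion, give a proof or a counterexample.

Only the forward inclusion holds.

(⊆) Let x ∈ (Y ∩ S) ∖ (B ∩ Y). Then x ∈ Y ∩ S and x ∉ B, from which x ∈ (S ∪ Y) ∪ S.

(⊇) This inclusion fails. Take B = ∅, Y = {1}, S = ∅; then 1 ∈ (S ∪ Y) ∪ S but 1 ∉ (Y ∩ S) ∖ (B ∩ Y).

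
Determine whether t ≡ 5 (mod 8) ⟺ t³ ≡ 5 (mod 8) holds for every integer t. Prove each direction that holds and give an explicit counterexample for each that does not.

Forward direction. Suppose t ≡ 5 (mod 8). Write t = 8j + 5. Then (8j + 5)³ = 512j³ + 960j² + 600j + 125 = 8(64j³ + 120j² + 75j + 15) + 5, so t³ ≡ 5 (mod 8).

Converse. For the converse, argue contrapositively. If t ≢ 5 (mod 8), then t is congruent to one of 0, 1, 2, 3, 4, 6, 7 modulo 8, and these give t³ ≡ 0, 1, 0, 3, 0, 0, 7 respectively — never 5.

Both directions hold; the statement is true.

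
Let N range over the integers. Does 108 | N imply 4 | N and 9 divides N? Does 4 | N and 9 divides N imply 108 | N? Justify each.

(⟹) If 108 ∣ N, write N = 108q. Since 108 = 27·4, N = 4·(27q), so 4 ∣ N; and since 108 = 12·9, N = 9·(12q), so 9 ∣ N.

(⟸) This fails: take N = 36. Both 4 ∣ 36 and 9 ∣ 36, yet 36 is not a multiple of 108 (since 36 = 0·108 + 36), so 108 ∤ 36.

(⇒) holds; (⇐) fails.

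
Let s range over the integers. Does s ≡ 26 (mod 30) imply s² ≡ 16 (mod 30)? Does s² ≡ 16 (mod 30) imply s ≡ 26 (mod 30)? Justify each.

(⇒) holds; (⇐) fails.

Converse. This fails: take s = 4. Then 4² = 16 ≡ 16 (mod 30), yet 4 ≡ 4 (mod 30), not 26.

Forward direction. Suppose s ≡ 26 (mod 30). Write s = 30j + 26. Then (30j + 26)² = 900j² + 1560j + 676 = 30(30j² + 52j + 22) + 16, so s² ≡ 16 (mod 30).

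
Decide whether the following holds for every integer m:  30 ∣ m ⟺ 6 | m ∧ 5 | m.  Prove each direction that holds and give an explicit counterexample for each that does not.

(⇒) If 30 ∣ m, write m = 30q. Since 30 = 5·6, m = 6·(5q), so 6 ∣ m; and since 30 = 6·5, m = 5·(6q), so 5 ∣ m.

(⇐) Suppose 6 ∣ m and 5 ∣ m. Any common multiple of 6 and 5 is a multiple of their lcm; here gcd(6, 5) = 1, so lcm(6, 5) = 6·5 = 30, so 30 ∣ m.

The biconditional holds.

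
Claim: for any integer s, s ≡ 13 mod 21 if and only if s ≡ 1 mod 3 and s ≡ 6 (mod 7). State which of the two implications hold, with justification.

Forward direction. Suppose s ≡ 13 (mod 21); write s = 21j + 13. Since 3 ∣ 21, reducing mod 3 gives s ≡ 13 ≡ 1 (mod 3); since 7 ∣ 21, reducing mod 7 gives s ≡ 13 ≡ 6 (mod 7).

Converse. If s ≡ 1 (mod 3) and s ≡ 6 (mod 7), then by the Chinese remainder theorem s ≡ 13 (mod 21). This is exactly s ≡ 13 (mod 21).

The biconditional holds.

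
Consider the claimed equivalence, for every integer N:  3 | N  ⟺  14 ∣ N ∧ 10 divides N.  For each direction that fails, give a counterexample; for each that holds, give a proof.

(⟹) This fails: take N = 3. Certainly 3 ∣ 3, but 14 ∤ 3.

(⟸) This fails: take N = 70. Both 14 ∣ 70 and 10 ∣ 70, yet 70 is not a multiple of 3 (since 70 = 23·3 + 1), so 3 ∤ 70.

Neither direction holds.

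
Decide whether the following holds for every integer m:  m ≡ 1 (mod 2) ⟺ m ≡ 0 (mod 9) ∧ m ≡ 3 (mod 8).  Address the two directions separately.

(⇒) fails; (⇐) holds.

[⇒] This fails: m = 1 gives 1 ≡ 1 (mod 2) but 1 ≡ 1 (mod 9), so the conjunction on the right does not hold.

[⇐] Conversely, if m ≡ 0 (mod 9) and m ≡ 3 (mod 8), then by the Chinese remainder theorem m ≡ 27 (mod 72). Since 27 ≡ 1 (mod 2) and 2 ∣ 72, we get m ≡ 1 (mod 2).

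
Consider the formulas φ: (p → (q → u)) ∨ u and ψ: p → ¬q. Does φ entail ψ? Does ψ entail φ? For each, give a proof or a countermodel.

Only the converse holds.

Forward direction. This fails. Under u = T, p = T, q = T, the left side is true but the right side is false.

Converse. Assume the antecedent. If p is true, the antecedent forces (u = F, p = T, q = F) or (u = T, p = T, q = F), and (p → (q → u)) ∨ u holds there. If p is false, (p → (q → u)) ∨ u reduces to true regardless of the other variables. Either way (p → (q → u)) ∨ u holds.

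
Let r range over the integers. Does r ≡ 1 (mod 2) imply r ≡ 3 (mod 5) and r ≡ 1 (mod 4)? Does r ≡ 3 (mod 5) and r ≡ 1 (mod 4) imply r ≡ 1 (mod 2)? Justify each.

(⟹) This fails: r = 1 gives 1 ≡ 1 (mod 2) but 1 ≡ 1 (mod 5), so the conjunction on the right does not hold.

(⟸) Conversely, if r ≡ 3 (mod 5) and r ≡ 1 (mod 4), then by the Chinese remainder theorem r ≡ 13 (mod 20). Since 13 ≡ 1 (mod 2) and 2 ∣ 20, we get r ≡ 1 (mod 2).

The forward direction fails; the converse holds.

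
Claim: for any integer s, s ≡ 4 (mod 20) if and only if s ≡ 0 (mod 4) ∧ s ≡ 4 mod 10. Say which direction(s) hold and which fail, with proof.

Both directions hold.

Converse. If s ≡ 0 (mod 4) and s ≡ 4 (mod 10), then by the Chinese remainder theorem s ≡ 4 (mod 20). This is exactly s ≡ 4 (mod 20).

Forward direction. Suppose s ≡ 4 (mod 20); write s = 20j + 4. Since 4 ∣ 20, reducing mod 4 gives s ≡ 4 ≡ 0 (mod 4); since 10 ∣ 20, reducing mod 10 gives s ≡ 4 (mod 10).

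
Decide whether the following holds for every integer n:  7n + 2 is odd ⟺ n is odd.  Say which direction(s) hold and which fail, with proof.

(→) Suppose 7n + 2 is odd. Since 7 is odd, 7n and n have the same parity, so 7n + 2 ≡ n + 2 (mod 2). As 2 is even, 7n + 2 is odd exactly when n is odd. Thus n is odd.

(←) Conversely, suppose n is odd; write n = 2j + 1. Then 7n + 2 = 7·(2j + 1) + 2 = 2·7j + 9, which is odd.

Both directions hold; the statement is true.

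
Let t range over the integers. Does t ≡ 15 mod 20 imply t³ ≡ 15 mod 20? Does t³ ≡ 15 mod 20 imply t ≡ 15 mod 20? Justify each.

Both directions hold.

(⇒) Suppose t ≡ 15 mod 20. Write t = 20j + 15. Then (20j + 15)³ = 8000j³ + 18000j² + 13500j + 3375 = 20(400j³ + 900j² + 675j + 168) + 15, so t³ ≡ 15 (mod 20).

(⇐) Conversely, suppose t³ ≡ 15 (mod 20). The only residue r in {0, …, 19} with r³ ≡ 15 (mod 20) is r = 15, so t ≡ 15 (mod 20).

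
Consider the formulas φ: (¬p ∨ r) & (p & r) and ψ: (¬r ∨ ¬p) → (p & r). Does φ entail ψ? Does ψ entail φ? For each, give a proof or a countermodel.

The biconditional holds.

(⇒) Assume the antecedent. If r is true, the antecedent forces (r = T, p = T), and (¬r ∨ ¬p) → (p & r) holds there. If r is false, the antecedent cannot hold. Either way (¬r ∨ ¬p) → (p & r) holds.

(⇐) Assume the antecedent. If r is true, the antecedent forces (r = T, p = T), and (¬p ∨ r) & (p & r) holds there. If r is false, the antecedent cannot hold. Either way (¬p ∨ r) & (p & r) holds.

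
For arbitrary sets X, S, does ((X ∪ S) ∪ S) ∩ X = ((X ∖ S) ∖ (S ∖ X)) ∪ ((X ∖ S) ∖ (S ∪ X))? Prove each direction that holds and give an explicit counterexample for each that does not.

Forward inclusion. This inclusion fails. Take X = {1}, S = {1}; then 1 ∈ ((X ∪ S) ∪ S) ∩ X but 1 ∉ ((X ∖ S) ∖ (S ∖ X)) ∪ ((X ∖ S) ∖ (S ∪ X)).

Reverse inclusion. Let x ∈ ((X ∖ S) ∖ (S ∖ X)) ∪ ((X ∖ S) ∖ (S ∪ X)). Then x ∈ X and x ∉ S, from which x ∈ ((X ∪ S) ∪ S) ∩ X.

The sets are not equal: only the reverse inclusion holds.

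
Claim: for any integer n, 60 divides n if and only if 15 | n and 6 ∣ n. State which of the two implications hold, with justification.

(⇐) This fails: take n = 30. Both 15 ∣ 30 and 6 ∣ 30, yet 30 is not a multiple of 60 (since 30 = 0·60 + 30), so 60 ∤ 30.

(⇒) If 60 ∣ n, write n = 60q. Since 60 = 4·15, n = 15·(4q), so 15 ∣ n; and since 60 = 10·6, n = 6·(10q), so 6 ∣ n.

Not equivalent: only (⇒) holds.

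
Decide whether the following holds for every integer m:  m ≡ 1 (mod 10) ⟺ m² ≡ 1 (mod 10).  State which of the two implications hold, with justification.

Converse. This fails: take m = 9. Then 9² = 81 ≡ 1 (mod 10), yet 9 ≡ 9 (mod 10), not 1.

Forward direction. Suppose m ≡ 1 (mod 10). Write m = 10j + 1. Then (10j + 1)² = 100j² + 20j + 1 = 10(10j² + 2j) + 1, so m² ≡ 1 (mod 10).

(⇒) holds; (⇐) fails.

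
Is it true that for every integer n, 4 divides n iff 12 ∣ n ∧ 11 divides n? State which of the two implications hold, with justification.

(⇒) fails; (⇐) holds.

(⟹) This fails: take n = 4. Certainly 4 ∣ 4, but 12 ∤ 4.

(⟸) Suppose 12 ∣ n and 11 ∣ n. Any common multiple of 12 and 11 is a multiple of their lcm; here gcd(12, 11) = 1, so lcm(12, 11) = 12·11 = 132, so 132 ∣ n. Since 4 ∣ 132, it follows that 4 ∣ n.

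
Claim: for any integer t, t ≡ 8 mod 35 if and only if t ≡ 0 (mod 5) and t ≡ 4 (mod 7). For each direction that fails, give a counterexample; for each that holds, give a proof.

Both directions fail.

[⇒] This fails: t = 8 gives 8 ≡ 8 (mod 35) but 8 ≡ 3 (mod 5), so the conjunction on the right does not hold.

[⇐] This fails: t = 25 satisfies both congruences on the right (25 ≡ 0 mod 5 and 25 ≡ 4 mod 7) yet 25 ≡ 25 (mod 35), not 8.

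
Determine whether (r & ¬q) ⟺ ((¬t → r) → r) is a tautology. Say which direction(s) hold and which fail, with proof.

(⇒) Assume the antecedent. If q is true, the antecedent cannot hold. If q is false, the antecedent forces (q = F, t = F, r = T) or (q = F, t = T, r = T), and (¬t → r) → r holds there. Either way (¬t → r) → r holds.

(⇐) This fails. Under q = F, t = F, r = F, the left side is false but the right side is true.

(⇒) holds; (⇐) fails.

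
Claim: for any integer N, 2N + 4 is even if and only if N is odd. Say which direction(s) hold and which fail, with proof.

Not equivalent: only (⇐) holds.

[⇒] This fails: take N = 4. Then 2N + 4 = 12, which is even, yet N = 4 is even, not odd.

[⇐] Suppose N is odd. Since 2 is even, 2N is even for every N, so 2N + 4 has the same parity as 4, which is even. Hence 2N + 4 is even.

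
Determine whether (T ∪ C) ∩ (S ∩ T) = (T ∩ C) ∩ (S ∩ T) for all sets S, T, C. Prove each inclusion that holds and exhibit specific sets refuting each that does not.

The sets are not equal: only the reverse inclusion holds.

(⟹) This inclusion fails. Take S = {1}, T = {1}, C = ∅; then 1 ∈ (T ∪ C) ∩ (S ∩ T) but 1 ∉ (T ∩ C) ∩ (S ∩ T).

(⟸) Let x ∈ (T ∩ C) ∩ (S ∩ T). Then x ∈ S ∩ T ∩ C, from which x ∈ (T ∪ C) ∩ (S ∩ T).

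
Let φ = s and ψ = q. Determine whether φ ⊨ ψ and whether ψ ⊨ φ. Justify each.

Neither implication holds.

(→) This fails. Under q = F, s = T, the left side is true but the right side is false.

(←) This fails. Under q = T, s = F, the left side is false but the right side is true.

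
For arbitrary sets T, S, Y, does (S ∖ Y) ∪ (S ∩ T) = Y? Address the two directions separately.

Forward inclusion. This inclusion fails. Take T = ∅, S = {1}, Y = ∅; then 1 ∈ (S ∖ Y) ∪ (S ∩ T) but 1 ∉ Y.

Reverse inclusion. This inclusion fails. Take T = ∅, S = ∅, Y = {1}; then 1 ∈ Y but 1 ∉ (S ∖ Y) ∪ (S ∩ T).

(⊆) fails and (⊇) fails.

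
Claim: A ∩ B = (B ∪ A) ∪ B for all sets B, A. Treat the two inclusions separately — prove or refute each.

Forward inclusion. Let x ∈ A ∩ B. Then x ∈ B ∩ A, from which x ∈ (B ∪ A) ∪ B.

Reverse inclusion. This inclusion fails. Take B = {1}, A = ∅; then 1 ∈ (B ∪ A) ∪ B but 1 ∉ A ∩ B.

Only the forward inclusion holds.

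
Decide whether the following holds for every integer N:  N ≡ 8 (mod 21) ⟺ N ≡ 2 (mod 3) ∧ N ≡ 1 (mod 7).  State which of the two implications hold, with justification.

Converse. If N ≡ 2 (mod 3) and N ≡ 1 (mod 7), then by the Chinese remainder theorem N ≡ 8 (mod 21). This is exactly N ≡ 8 (mod 21).

Forward direction. Suppose N ≡ 8 (mod 21); write N = 21j + 8. Since 3 ∣ 21, reducing mod 3 gives N ≡ 8 ≡ 2 (mod 3); since 7 ∣ 21, reducing mod 7 gives N ≡ 8 ≡ 1 (mod 7).

Both directions hold.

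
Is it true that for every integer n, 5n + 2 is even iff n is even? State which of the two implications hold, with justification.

[⇒] Suppose 5n + 2 is even. Since 5 is odd, 5n and n have the same parity, so 5n + 2 ≡ n + 2 (mod 2). As 2 is even, 5n + 2 is even exactly when n is even. Thus n is even.

[⇐] Conversely, suppose n is even; write n = 2j. Then 5n + 2 = 5·(2j) + 2 = 2·5j + 2, which is even.

Both implications hold.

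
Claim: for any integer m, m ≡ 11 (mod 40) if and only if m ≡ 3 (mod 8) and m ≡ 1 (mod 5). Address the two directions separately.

Equivalent; both directions hold.

(⇒) Suppose m ≡ 11 (mod 40); write m = 40j + 11. Since 8 ∣ 40, reducing mod 8 gives m ≡ 11 ≡ 3 (mod 8); since 5 ∣ 40, reducing mod 5 gives m ≡ 11 ≡ 1 (mod 5).

(⇐) Conversely, if m ≡ 3 (mod 8) and m ≡ 1 (mod 5), then by the Chinese remainder theorem m ≡ 11 (mod 40). This is exactly m ≡ 11 (mod 40).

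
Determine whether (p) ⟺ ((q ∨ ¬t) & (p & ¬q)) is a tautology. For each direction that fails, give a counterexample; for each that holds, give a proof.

(←) Assume the antecedent. If t is true, the antecedent cannot hold. If t is false, the antecedent forces (t = F, p = T, q = F), and p holds there. Either way p holds.

(→) This fails. Under t = T, p = T, q = F, the left side is true but the right side is false.

Only the reverse direction holds.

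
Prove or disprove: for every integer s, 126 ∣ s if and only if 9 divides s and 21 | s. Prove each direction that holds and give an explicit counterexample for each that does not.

Only the forward implication holds.

[⇐] This fails: take s = 63. Both 9 ∣ 63 and 21 ∣ 63, yet 63 is not a multiple of 126 (since 63 = 0·126 + 63), so 126 ∤ 63.

[⇒] If 126 ∣ s, write s = 126q. Since 126 = 14·9, s = 9·(14q), so 9 ∣ s; and since 126 = 6·21, s = 21·(6q), so 21 ∣ s.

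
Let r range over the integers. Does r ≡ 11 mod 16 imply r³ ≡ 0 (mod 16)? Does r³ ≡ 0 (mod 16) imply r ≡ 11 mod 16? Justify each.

Both directions fail.

(→) This fails: take r = 11. Then 11 ≡ 11 (mod 16), but 11³ = 1331 ≡ 3 (mod 16), not 0.

(←) This fails: take r = 0. Then 0³ = 0 ≡ 0 (mod 16), yet 0 ≡ 0 (mod 16), not 11.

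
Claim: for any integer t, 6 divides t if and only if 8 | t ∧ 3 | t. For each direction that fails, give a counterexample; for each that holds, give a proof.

(⇒) fails; (⇐) holds.

Forward direction. This fails: take t = 6. Certainly 6 ∣ 6, but 8 ∤ 6.

Converse. Suppose 8 ∣ t and 3 ∣ t. Any common multiple of 8 and 3 is a multiple of their lcm; here gcd(8, 3) = 1, so lcm(8, 3) = 8·3 = 24, so 24 ∣ t. Since 6 ∣ 24, it follows that 6 ∣ t.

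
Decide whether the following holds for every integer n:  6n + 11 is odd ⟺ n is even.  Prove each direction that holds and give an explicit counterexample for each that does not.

Only the converse holds.

(→) This fails: take n = 1. Then 6n + 11 = 17, which is odd, yet n = 1 is odd, not even.

(←) Suppose n is even. Since 6 is even, 6n is even for every n, so 6n + 11 has the same parity as 11, which is odd. Hence 6n + 11 is odd.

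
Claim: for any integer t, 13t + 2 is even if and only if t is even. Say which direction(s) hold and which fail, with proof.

The biconditional holds.

(←) Suppose t is even; write t = 2j. Then 13t + 2 = 13·(2j) + 2 = 2·13j + 2, which is even.

(→) Suppose 13t + 2 is even. Since 13 is odd, 13t and t have the same parity, so 13t + 2 ≡ t + 2 (mod 2). As 2 is even, 13t + 2 is even exactly when t is even. Thus t is even.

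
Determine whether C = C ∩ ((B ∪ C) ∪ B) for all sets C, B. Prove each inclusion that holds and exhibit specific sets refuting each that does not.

Both inclusions hold.

(⊆) Let x ∈ C. Then either x ∈ C and x ∉ B; or x ∈ C ∩ B. In each case x ∈ C ∩ ((B ∪ C) ∪ B), so C ⊆ C ∩ ((B ∪ C) ∪ B).

(⊇) Let x ∈ C ∩ ((B ∪ C) ∪ B). Then either x ∈ C and x ∉ B; or x ∈ C ∩ B. In each case x ∈ C, so C ∩ ((B ∪ C) ∪ B) ⊆ C.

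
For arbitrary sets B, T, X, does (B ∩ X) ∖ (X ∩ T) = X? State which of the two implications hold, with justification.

(⊆) holds; (⊇) fails.

(⊇) This inclusion fails. Take B = ∅, T = ∅, X = {1}; then 1 ∈ X but 1 ∉ (B ∩ X) ∖ (X ∩ T).

(⊆) Let x ∈ (B ∩ X) ∖ (X ∩ T). Then x ∈ B ∩ X and x ∉ T, from which x ∈ X.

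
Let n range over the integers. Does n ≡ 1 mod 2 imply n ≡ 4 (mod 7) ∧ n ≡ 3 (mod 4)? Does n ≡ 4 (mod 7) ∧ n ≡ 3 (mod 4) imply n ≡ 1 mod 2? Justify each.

The forward direction fails; the converse holds.

(→) This fails: n = 1 gives 1 ≡ 1 (mod 2) but 1 ≡ 1 (mod 7), so the conjunction on the right does not hold.

(←) Conversely, if n ≡ 4 (mod 7) and n ≡ 3 (mod 4), then by the Chinese remainder theorem n ≡ 11 (mod 28). Since 11 ≡ 1 (mod 2) and 2 ∣ 28, we get n ≡ 1 (mod 2).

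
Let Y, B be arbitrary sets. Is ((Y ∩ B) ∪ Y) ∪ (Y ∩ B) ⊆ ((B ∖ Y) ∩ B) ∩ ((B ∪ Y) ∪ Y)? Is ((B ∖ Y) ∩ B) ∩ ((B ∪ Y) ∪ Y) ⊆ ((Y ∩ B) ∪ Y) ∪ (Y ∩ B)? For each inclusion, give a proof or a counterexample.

(⊆) This inclusion fails. Take Y = {1}, B = ∅; then 1 ∈ ((Y ∩ B) ∪ Y) ∪ (Y ∩ B) but 1 ∉ ((B ∖ Y) ∩ B) ∩ ((B ∪ Y) ∪ Y).

(⊇) This inclusion fails. Take Y = ∅, B = {1}; then 1 ∈ ((B ∖ Y) ∩ B) ∩ ((B ∪ Y) ∪ Y) but 1 ∉ ((Y ∩ B) ∪ Y) ∪ (Y ∩ B).

Neither inclusion holds.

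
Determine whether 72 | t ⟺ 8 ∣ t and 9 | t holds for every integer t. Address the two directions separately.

Forward direction. If 72 ∣ t, write t = 72q. Since 72 = 9·8, t = 8·(9q), so 8 ∣ t; and since 72 = 8·9, t = 9·(8q), so 9 ∣ t.

Converse. Suppose 8 ∣ t and 9 ∣ t. Any common multiple of 8 and 9 is a multiple of their lcm; here gcd(8, 9) = 1, so lcm(8, 9) = 8·9 = 72, so 72 ∣ t.

Both directions hold.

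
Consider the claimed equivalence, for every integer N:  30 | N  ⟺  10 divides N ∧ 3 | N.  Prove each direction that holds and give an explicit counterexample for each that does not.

Forward direction. If 30 ∣ N, write N = 30q. Since 30 = 3·10, N = 10·(3q), so 10 ∣ N; and since 30 = 10·3, N = 3·(10q), so 3 ∣ N.

Converse. Suppose 10 ∣ N and 3 ∣ N. Any common multiple of 10 and 3 is a multiple of their lcm; here gcd(10, 3) = 1, so lcm(10, 3) = 10·3 = 30, so 30 ∣ N.

Both implications hold.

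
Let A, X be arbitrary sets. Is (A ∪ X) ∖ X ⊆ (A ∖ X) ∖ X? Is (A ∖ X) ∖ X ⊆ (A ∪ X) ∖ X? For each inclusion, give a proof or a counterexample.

Both inclusions hold.

Forward inclusion. Let x ∈ (A ∪ X) ∖ X. Then x ∈ A and x ∉ X, from which x ∈ (A ∖ X) ∖ X.

Reverse inclusion. Let x ∈ (A ∖ X) ∖ X. Then x ∈ A and x ∉ X, from which x ∈ (A ∪ X) ∖ X.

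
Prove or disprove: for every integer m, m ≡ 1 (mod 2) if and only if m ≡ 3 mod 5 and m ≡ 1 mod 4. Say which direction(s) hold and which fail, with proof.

Only the converse holds.

(→) This fails: m = 1 gives 1 ≡ 1 (mod 2) but 1 ≡ 1 (mod 5), so the conjunction on the right does not hold.

(←) Conversely, if m ≡ 3 (mod 5) and m ≡ 1 (mod 4), then by the Chinese remainder theorem m ≡ 13 (mod 20). Since 13 ≡ 1 (mod 2) and 2 ∣ 20, we get m ≡ 1 (mod 2).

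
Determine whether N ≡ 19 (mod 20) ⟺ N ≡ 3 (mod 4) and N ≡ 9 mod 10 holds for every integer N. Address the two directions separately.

Forward direction. Suppose N ≡ 19 (mod 20); write N = 20j + 19. Since 4 ∣ 20, reducing mod 4 gives N ≡ 19 ≡ 3 (mod 4); since 10 ∣ 20, reducing mod 10 gives N ≡ 19 ≡ 9 (mod 10).

Converse. If N ≡ 3 (mod 4) and N ≡ 9 (mod 10), then by the Chinese remainder theorem N ≡ 19 (mod 20). This is exactly N ≡ 19 (mod 20).

Equivalent; both directions hold.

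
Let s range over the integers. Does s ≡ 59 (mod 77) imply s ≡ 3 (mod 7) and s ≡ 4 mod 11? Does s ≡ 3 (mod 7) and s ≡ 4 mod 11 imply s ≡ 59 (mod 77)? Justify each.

(→) Suppose s ≡ 59 (mod 77); write s = 77j + 59. Since 7 ∣ 77, reducing mod 7 gives s ≡ 59 ≡ 3 (mod 7); since 11 ∣ 77, reducing mod 11 gives s ≡ 59 ≡ 4 (mod 11).

(←) Conversely, if s ≡ 3 (mod 7) and s ≡ 4 (mod 11), then by the Chinese remainder theorem s ≡ 59 (mod 77). This is exactly s ≡ 59 (mod 77).

Both directions hold; the statement is true.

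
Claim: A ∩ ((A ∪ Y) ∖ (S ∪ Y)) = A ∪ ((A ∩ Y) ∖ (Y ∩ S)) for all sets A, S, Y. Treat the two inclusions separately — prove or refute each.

(⊆) Let x ∈ A ∩ ((A ∪ Y) ∖ (S ∪ Y)). Then x ∈ A and x ∉ S, Y, from which x ∈ A ∪ ((A ∩ Y) ∖ (Y ∩ S)).

(⊇) This inclusion fails. Take A = {1}, S = {1}, Y = ∅; then 1 ∈ A ∪ ((A ∩ Y) ∖ (Y ∩ S)) but 1 ∉ A ∩ ((A ∪ Y) ∖ (S ∪ Y)).

The sets are not equal: only the forward inclusion holds.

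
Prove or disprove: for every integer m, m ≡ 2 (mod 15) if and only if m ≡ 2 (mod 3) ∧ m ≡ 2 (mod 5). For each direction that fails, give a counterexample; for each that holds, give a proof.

(⇐) If m ≡ 2 (mod 3) and m ≡ 2 (mod 5), then by the Chinese remainder theorem m ≡ 2 (mod 15). This is exactly m ≡ 2 (mod 15).

(⇒) Suppose m ≡ 2 (mod 15); write m = 15j + 2. Since 3 ∣ 15, reducing mod 3 gives m ≡ 2 (mod 3); since 5 ∣ 15, reducing mod 5 gives m ≡ 2 (mod 5).

The biconditional holds.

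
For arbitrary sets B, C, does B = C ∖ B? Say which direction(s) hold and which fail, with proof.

(⟹) This inclusion fails. Take B = {1}, C = ∅; then 1 ∈ B but 1 ∉ C ∖ B.

(⟸) This inclusion fails. Take B = ∅, C = {1}; then 1 ∈ C ∖ B but 1 ∉ B.

Neither inclusion holds.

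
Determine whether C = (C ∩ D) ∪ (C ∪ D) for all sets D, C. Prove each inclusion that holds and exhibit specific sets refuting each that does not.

Forward inclusion. Let x ∈ C. Then either x ∈ C and x ∉ D; or x ∈ D ∩ C. In each case x ∈ (C ∩ D) ∪ (C ∪ D), so C ⊆ (C ∩ D) ∪ (C ∪ D).

Reverse inclusion. This inclusion fails. Take D = {1}, C = ∅; then 1 ∈ (C ∩ D) ∪ (C ∪ D) but 1 ∉ C.

Only the forward inclusion holds.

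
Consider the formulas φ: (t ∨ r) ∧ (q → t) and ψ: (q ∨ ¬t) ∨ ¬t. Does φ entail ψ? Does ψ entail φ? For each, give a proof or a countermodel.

Neither direction holds.

Forward direction. This fails. Under t = T, r = F, q = F, the left side is true but the right side is false.

Converse. This fails. Under t = F, r = F, q = F, the left side is false but the right side is true.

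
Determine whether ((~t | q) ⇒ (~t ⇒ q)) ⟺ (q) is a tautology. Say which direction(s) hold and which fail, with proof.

Forward direction. This fails. Under q = F, t = T, the left side is true but the right side is false.

Converse. Assume the antecedent. If q is true, (~t | q) ⇒ (~t ⇒ q) reduces to true regardless of the other variables. If q is false, the antecedent cannot hold. Either way (~t | q) ⇒ (~t ⇒ q) holds.

Only the converse holds.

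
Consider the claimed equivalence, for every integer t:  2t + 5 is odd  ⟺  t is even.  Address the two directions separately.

[⇒] This fails: take t = 5. Then 2t + 5 = 15, which is odd, yet t = 5 is odd, not even.

[⇐] Suppose t is even. Since 2 is even, 2t is even for every t, so 2t + 5 has the same parity as 5, which is odd. Hence 2t + 5 is odd.

Only the reverse direction holds.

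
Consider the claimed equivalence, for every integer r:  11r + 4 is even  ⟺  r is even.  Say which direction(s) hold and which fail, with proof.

Both directions hold.

[⇐] Suppose r is even; write r = 2j. Then 11r + 4 = 11·(2j) + 4 = 2·11j + 4, which is even.

[⇒] Suppose 11r + 4 is even. Since 11 is odd, 11r and r have the same parity, so 11r + 4 ≡ r + 4 (mod 2). As 4 is even, 11r + 4 is even exactly when r is even. Thus r is even.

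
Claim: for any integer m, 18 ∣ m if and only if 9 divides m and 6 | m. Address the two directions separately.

[⇒] If 18 ∣ m, write m = 18q. Since 18 = 2·9, m = 9·(2q), so 9 ∣ m; and since 18 = 3·6, m = 6·(3q), so 6 ∣ m.

[⇐] Suppose 9 ∣ m and 6 ∣ m. Any common multiple of 9 and 6 is a multiple of their lcm; here lcm(9, 6) = 9·6/gcd(9, 6) = 54/3 = 18, so 18 ∣ m.

Equivalent; both directions hold.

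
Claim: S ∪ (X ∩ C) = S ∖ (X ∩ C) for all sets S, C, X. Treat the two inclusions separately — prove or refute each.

(⊆) This inclusion fails. Take S = ∅, C = {1}, X = {1}; then 1 ∈ S ∪ (X ∩ C) but 1 ∉ S ∖ (X ∩ C).

(⊇) Let x ∈ S ∖ (X ∩ C). Then either x ∈ S and x ∉ C, X; or x ∈ S ∩ C and x ∉ X; or x ∈ S ∩ X and x ∉ C. In each case x ∈ S ∪ (X ∩ C), so S ∖ (X ∩ C) ⊆ S ∪ (X ∩ C).

(⊆) fails; (⊇) holds.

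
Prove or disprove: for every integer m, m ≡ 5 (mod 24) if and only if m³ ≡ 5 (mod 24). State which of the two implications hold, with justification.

Both implications hold.

[⇒] Suppose m ≡ 5 (mod 24). Write m = 24j + 5. Then (24j + 5)³ = 13824j³ + 8640j² + 1800j + 125 = 24(576j³ + 360j² + 75j + 5) + 5, so m³ ≡ 5 (mod 24).

[⇐] Conversely, suppose m³ ≡ 5 (mod 24). The only residue r in {0, …, 23} with r³ ≡ 5 (mod 24) is r = 5, so m ≡ 5 (mod 24).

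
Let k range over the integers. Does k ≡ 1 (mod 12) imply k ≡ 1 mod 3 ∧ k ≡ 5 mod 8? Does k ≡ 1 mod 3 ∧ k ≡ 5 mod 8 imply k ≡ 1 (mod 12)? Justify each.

The forward direction fails; the converse holds.

(←) If k ≡ 1 (mod 3) and k ≡ 5 (mod 8), then by the Chinese remainder theorem k ≡ 13 (mod 24). Since 13 ≡ 1 (mod 12) and 12 ∣ 24, we get k ≡ 1 (mod 12).

(→) This fails: k = 1 gives 1 ≡ 1 (mod 12) but 1 ≡ 1 (mod 8), so the conjunction on the right does not hold.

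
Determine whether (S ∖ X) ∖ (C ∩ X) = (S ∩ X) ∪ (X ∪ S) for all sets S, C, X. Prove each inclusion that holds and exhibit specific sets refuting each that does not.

(⊆) Let x ∈ (S ∖ X) ∖ (C ∩ X). Then either x ∈ S and x ∉ C, X; or x ∈ S ∩ C and x ∉ X. In each case x ∈ (S ∩ X) ∪ (X ∪ S), so (S ∖ X) ∖ (C ∩ X) ⊆ (S ∩ X) ∪ (X ∪ S).

(⊇) This inclusion fails. Take S = ∅, C = ∅, X = {1}; then 1 ∈ (S ∩ X) ∪ (X ∪ S) but 1 ∉ (S ∖ X) ∖ (C ∩ X).

Only the forward inclusion holds.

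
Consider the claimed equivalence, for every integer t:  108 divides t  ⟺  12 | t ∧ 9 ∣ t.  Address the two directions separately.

(⇒) holds; (⇐) fails.

(⟹) If 108 ∣ t, write t = 108q. Since 108 = 9·12, t = 12·(9q), so 12 ∣ t; and since 108 = 12·9, t = 9·(12q), so 9 ∣ t.

(⟸) This fails: take t = 36. Both 12 ∣ 36 and 9 ∣ 36, yet 36 is not a multiple of 108 (since 36 = 0·108 + 36), so 108 ∤ 36.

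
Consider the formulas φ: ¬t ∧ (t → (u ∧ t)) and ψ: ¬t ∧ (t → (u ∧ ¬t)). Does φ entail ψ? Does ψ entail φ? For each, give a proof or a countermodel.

The biconditional holds.

(⇒) Assume the antecedent. If u is true, the antecedent forces (u = T, t = F), and ¬t ∧ (t → (u ∧ ¬t)) holds there. If u is false, the antecedent forces (u = F, t = F), and ¬t ∧ (t → (u ∧ ¬t)) holds there. Either way ¬t ∧ (t → (u ∧ ¬t)) holds.

(⇐) Assume the antecedent. If u is true, the antecedent forces (u = T, t = F), and ¬t ∧ (t → (u ∧ t)) holds there. If u is false, the antecedent forces (u = F, t = F), and ¬t ∧ (t → (u ∧ t)) holds there. Either way ¬t ∧ (t → (u ∧ t)) holds.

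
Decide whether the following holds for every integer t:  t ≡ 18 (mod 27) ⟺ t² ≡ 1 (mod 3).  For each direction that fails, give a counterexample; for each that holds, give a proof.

(⇒) fails and (⇐) fails.

Forward direction. This fails: take t = 18. Then 18 ≡ 18 (mod 27), but 18² = 324 ≡ 0 (mod 3), not 1.

Converse. This fails: take t = 1. Then 1² = 1 ≡ 1 (mod 3), yet 1 ≡ 1 (mod 27), not 18.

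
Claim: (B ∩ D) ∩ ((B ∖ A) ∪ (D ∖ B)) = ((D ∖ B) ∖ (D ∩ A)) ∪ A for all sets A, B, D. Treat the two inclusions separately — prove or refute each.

Both inclusions fail.

Forward inclusion. This inclusion fails. Take A = ∅, B = {1}, D = {1}; then 1 ∈ (B ∩ D) ∩ ((B ∖ A) ∪ (D ∖ B)) but 1 ∉ ((D ∖ B) ∖ (D ∩ A)) ∪ A.

Reverse inclusion. This inclusion fails. Take A = {1}, B = ∅, D = ∅; then 1 ∈ ((D ∖ B) ∖ (D ∩ A)) ∪ A but 1 ∉ (B ∩ D) ∩ ((B ∖ A) ∪ (D ∖ B)).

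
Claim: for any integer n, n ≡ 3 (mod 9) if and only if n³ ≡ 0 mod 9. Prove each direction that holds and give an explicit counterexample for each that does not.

(⇒) Suppose n ≡ 3 (mod 9). Write n = 9j + 3. Then (9j + 3)³ = 729j³ + 729j² + 243j + 27 = 9(81j³ + 81j² + 27j + 3) + 0, so n³ ≡ 0 (mod 9).

(⇐) This fails: take n = 0. Then 0³ = 0 ≡ 0 (mod 9), yet 0 ≡ 0 (mod 9), not 3.

(⇒) holds; (⇐) fails.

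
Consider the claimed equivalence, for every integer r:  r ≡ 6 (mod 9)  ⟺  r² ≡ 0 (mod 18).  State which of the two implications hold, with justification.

(⇒) This fails: take r = 15. Then 15 ≡ 6 (mod 9), but 15² = 225 ≡ 9 (mod 18), not 0.

(⇐) This fails: take r = 0. Then 0² = 0 ≡ 0 (mod 18), yet 0 ≡ 0 (mod 9), not 6.

Neither direction holds.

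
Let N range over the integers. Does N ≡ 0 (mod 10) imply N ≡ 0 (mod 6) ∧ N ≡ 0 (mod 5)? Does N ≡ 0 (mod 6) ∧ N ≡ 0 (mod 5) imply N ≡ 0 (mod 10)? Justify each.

(⟹) This fails: N = 10 gives 10 ≡ 0 (mod 10) but 10 ≡ 4 (mod 6), so the conjunction on the right does not hold.

(⟸) Conversely, if N ≡ 0 (mod 6) and N ≡ 0 (mod 5), then by the Chinese remainder theorem N ≡ 0 (mod 30). Since 0 ≡ 0 (mod 10) and 10 ∣ 30, we get N ≡ 0 (mod 10).

Only the reverse direction holds.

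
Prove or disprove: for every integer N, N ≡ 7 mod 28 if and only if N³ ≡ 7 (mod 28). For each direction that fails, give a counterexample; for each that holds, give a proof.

Both implications hold.

(⇒) Suppose N ≡ 7 mod 28. Write N = 28j + 7. Then (28j + 7)³ = 21952j³ + 16464j² + 4116j + 343 = 28(784j³ + 588j² + 147j + 12) + 7, so N³ ≡ 7 (mod 28).

(⇐) Conversely, suppose N³ ≡ 7 (mod 28). The only residue r in {0, …, 27} with r³ ≡ 7 (mod 28) is r = 7, so N ≡ 7 (mod 28).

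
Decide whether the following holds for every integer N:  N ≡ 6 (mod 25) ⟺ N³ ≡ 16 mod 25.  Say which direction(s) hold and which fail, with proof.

Equivalent; both directions hold.

Converse. Suppose N³ ≡ 16 (mod 25). The only residue r in {0, …, 24} with r³ ≡ 16 (mod 25) is r = 6, so N ≡ 6 (mod 25).

Forward direction. Suppose N ≡ 6 (mod 25). Write N = 25j + 6. Then (25j + 6)³ = 15625j³ + 11250j² + 2700j + 216 = 25(625j³ + 450j² + 108j + 8) + 16, so N³ ≡ 16 (mod 25).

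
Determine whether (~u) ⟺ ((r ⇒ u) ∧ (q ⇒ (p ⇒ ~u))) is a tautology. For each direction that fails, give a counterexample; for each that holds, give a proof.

Neither implication holds.

Forward direction. This fails. Under r = T, q = F, p = F, u = F, the left side is true but the right side is false.

Converse. This fails. Under r = F, q = F, p = F, u = T, the left side is false but the right side is true.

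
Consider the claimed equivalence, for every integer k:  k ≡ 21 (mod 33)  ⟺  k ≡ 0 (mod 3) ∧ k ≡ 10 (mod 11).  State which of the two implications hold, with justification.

(→) Suppose k ≡ 21 (mod 33); write k = 33j + 21. Since 3 ∣ 33, reducing mod 3 gives k ≡ 21 ≡ 0 (mod 3); since 11 ∣ 33, reducing mod 11 gives k ≡ 21 ≡ 10 (mod 11).

(←) Conversely, if k ≡ 0 (mod 3) and k ≡ 10 (mod 11), then by the Chinese remainder theorem k ≡ 21 (mod 33). This is exactly k ≡ 21 (mod 33).

Both directions hold.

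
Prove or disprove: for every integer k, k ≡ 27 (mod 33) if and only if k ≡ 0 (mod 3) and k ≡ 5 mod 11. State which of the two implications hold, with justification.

(⇐) If k ≡ 0 (mod 3) and k ≡ 5 (mod 11), then by the Chinese remainder theorem k ≡ 27 (mod 33). This is exactly k ≡ 27 (mod 33).

(⇒) Suppose k ≡ 27 (mod 33); write k = 33j + 27. Since 3 ∣ 33, reducing mod 3 gives k ≡ 27 ≡ 0 (mod 3); since 11 ∣ 33, reducing mod 11 gives k ≡ 27 ≡ 5 (mod 11).

Both implications hold.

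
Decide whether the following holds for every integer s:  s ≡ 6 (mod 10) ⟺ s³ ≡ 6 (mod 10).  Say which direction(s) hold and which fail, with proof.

Equivalent; both directions hold.

Forward direction. Suppose s ≡ 6 (mod 10). Write s = 10j + 6. Then (10j + 6)³ = 1000j³ + 1800j² + 1080j + 216 = 10(100j³ + 180j² + 108j + 21) + 6, so s³ ≡ 6 (mod 10).

Converse. Suppose s³ ≡ 6 (mod 10). The only residue r in {0, …, 9} with r³ ≡ 6 (mod 10) is r = 6, so s ≡ 6 (mod 10).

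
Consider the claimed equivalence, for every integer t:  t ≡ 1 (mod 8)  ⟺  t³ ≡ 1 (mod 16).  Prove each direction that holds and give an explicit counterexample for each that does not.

(⇒) fails; (⇐) holds.

(⇐) The residues r modulo 16 with r³ ≡ 1 (mod 16) are exactly {1}, and each is ≡ 1 (mod 8).

(⇒) This fails: take t = 9. Then 9 ≡ 1 (mod 8), but 9³ = 729 ≡ 9 (mod 16), not 1.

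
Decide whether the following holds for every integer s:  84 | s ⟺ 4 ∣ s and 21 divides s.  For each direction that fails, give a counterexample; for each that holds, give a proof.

The biconditional holds.

(⇐) Suppose 4 ∣ s and 21 ∣ s. Any common multiple of 4 and 21 is a multiple of their lcm; here gcd(4, 21) = 1, so lcm(4, 21) = 4·21 = 84, so 84 ∣ s.

(⇒) If 84 ∣ s, write s = 84q. Since 84 = 21·4, s = 4·(21q), so 4 ∣ s; and since 84 = 4·21, s = 21·(4q), so 21 ∣ s.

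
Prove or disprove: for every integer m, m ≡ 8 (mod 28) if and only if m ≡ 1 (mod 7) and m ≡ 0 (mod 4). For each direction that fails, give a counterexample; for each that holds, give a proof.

[⇒] Suppose m ≡ 8 (mod 28); write m = 28j + 8. Since 7 ∣ 28, reducing mod 7 gives m ≡ 8 ≡ 1 (mod 7); since 4 ∣ 28, reducing mod 4 gives m ≡ 8 ≡ 0 (mod 4).

[⇐] Conversely, if m ≡ 1 (mod 7) and m ≡ 0 (mod 4), then by the Chinese remainder theorem m ≡ 8 (mod 28). This is exactly m ≡ 8 (mod 28).

Both implications hold.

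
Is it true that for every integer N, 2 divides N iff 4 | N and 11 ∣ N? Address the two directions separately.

The forward direction fails; the converse holds.

(⟹) This fails: take N = 2. Certainly 2 ∣ 2, but 4 ∤ 2.

(⟸) Suppose 4 ∣ N and 11 ∣ N. Any common multiple of 4 and 11 is a multiple of their lcm; here gcd(4, 11) = 1, so lcm(4, 11) = 4·11 = 44, so 44 ∣ N. Since 2 ∣ 44, it follows that 2 ∣ N.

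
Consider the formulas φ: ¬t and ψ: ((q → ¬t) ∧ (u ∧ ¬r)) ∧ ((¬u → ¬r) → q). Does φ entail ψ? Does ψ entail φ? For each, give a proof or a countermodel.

Not equivalent: only (⇐) holds.

[⇐] Assume the antecedent. If u is true, the antecedent forces (u = T, r = F, q = T, t = F), and ¬t holds there. If u is false, the antecedent cannot hold. Either way ¬t holds.

[⇒] This fails. Under u = F, r = F, q = F, t = F, the left side is true but the right side is false.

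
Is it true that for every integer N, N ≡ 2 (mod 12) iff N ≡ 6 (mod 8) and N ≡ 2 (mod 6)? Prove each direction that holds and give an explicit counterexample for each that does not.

The forward direction fails; the converse holds.

(→) This fails: N = 2 gives 2 ≡ 2 (mod 12) but 2 ≡ 2 (mod 8), so the conjunction on the right does not hold.

(←) Conversely, if N ≡ 6 (mod 8) and N ≡ 2 (mod 6), then by the Chinese remainder theorem N ≡ 14 (mod 24). Since 14 ≡ 2 (mod 12) and 12 ∣ 24, we get N ≡ 2 (mod 12).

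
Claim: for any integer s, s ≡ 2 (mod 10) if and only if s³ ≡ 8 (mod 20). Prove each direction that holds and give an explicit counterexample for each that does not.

Both implications hold.

(⇐) The residues r modulo 20 with r³ ≡ 8 (mod 20) are exactly {2, 12}, and each is ≡ 2 (mod 10).

(⇒) Suppose s ≡ 2 (mod 10). Working modulo 20, s ∈ {2, 12}; for each such r, r³ ≡ 8 (mod 20).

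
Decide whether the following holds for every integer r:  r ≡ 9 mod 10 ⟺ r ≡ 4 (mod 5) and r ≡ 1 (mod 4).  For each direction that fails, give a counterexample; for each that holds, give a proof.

(⇒) fails; (⇐) holds.

(⟸) If r ≡ 4 (mod 5) and r ≡ 1 (mod 4), then by the Chinese remainder theorem r ≡ 9 (mod 20). Since 9 ≡ 9 (mod 10) and 10 ∣ 20, we get r ≡ 9 (mod 10).

(⟹) This fails: r = 19 gives 19 ≡ 9 (mod 10) but 19 ≡ 3 (mod 4), so the conjunction on the right does not hold.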